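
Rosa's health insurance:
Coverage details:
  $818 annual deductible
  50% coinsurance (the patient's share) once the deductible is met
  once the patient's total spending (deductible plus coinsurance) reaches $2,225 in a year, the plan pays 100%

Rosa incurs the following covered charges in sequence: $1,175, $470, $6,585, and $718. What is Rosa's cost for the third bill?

$993.50

#1 ($1,175): deductible takes $818, $357 remains; 50% of $357 = $178.50. Cost to patient: $996.50. OOP to date $996.50.
#2 ($470): deductible met; 50% of $470 = $235. Cost to patient: $235. OOP to date $1,231.50.
#3 ($6,585): deductible already satisfied, so patient's share is 50% × $6,585 = $3,292.50. OOP would hit $4,524 > $2,225, so the cap limits the patient to $2,225 − $1,231.50 = $993.50.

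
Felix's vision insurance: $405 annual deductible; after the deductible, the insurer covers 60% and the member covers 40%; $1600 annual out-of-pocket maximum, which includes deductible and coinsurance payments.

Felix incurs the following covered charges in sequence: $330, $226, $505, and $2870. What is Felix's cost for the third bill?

$202

Claim 1 ($330): all of it applies to the deductible. Member pays $330; OOP now $330.
Claim 2 ($226): $75 finishes the deductible; $151 goes to coinsurance; 40% of $151 = $60.40. Member pays $135.40; OOP now $465.40.
Claim 3 ($505): deductible met; 40% of $505 = $202. Cost to member: $202. OOP to date $667.40.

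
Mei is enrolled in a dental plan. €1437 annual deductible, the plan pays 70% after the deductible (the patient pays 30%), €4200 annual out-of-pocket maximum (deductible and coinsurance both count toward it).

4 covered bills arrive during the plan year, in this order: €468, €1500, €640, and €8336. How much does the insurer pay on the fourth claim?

€5924.30

Claim 1 — €468: fully absorbed by the deductible. Cost to patient: €468. OOP to date €468. Plan pays €468 − €468 = €0.
Claim 2 — €1500: €969 finishes the deductible; €531 goes to coinsurance; coinsurance €531 × 30% = €159.30. Patient owes €1128.30 (running OOP €1596.30). Insurer: €1500 − €1128.30 = €371.70.
Claim 3 — €640: deductible already satisfied, so patient's share is 30% × €640 = €192. Patient pays €192; OOP now €1788.30. Insurer: €640 − €192 = €448.
Claim 4 — €8336: 30% coinsurance on €8336 = €2500.80. OOP would hit €4289.10 > €4200, so the cap limits the patient to €4200 − €1788.30 = €2411.70. Insurer: €8336 − €2411.70 = €5924.30.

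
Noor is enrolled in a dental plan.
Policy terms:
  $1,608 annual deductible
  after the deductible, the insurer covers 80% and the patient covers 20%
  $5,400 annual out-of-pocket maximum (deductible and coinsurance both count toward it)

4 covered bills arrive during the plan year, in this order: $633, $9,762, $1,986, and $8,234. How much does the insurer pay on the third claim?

Bill 1, $633: fully absorbed by the deductible. Patient owes $633 (running OOP $633). Insurer: $633 − $633 = $0.
Bill 2, $9,762: deductible takes $975, $8,787 remains; 20% of $8,787 = $1,757.40. Cost to patient: $2,732.40. OOP to date $3,365.40. Insurer: $9,762 − $2,732.40 = $7,029.60.
Bill 3, $1,986: deductible already satisfied, so patient's share is 20% × $1,986 = $397.20. Patient owes $397.20 (running OOP $3,762.60). Insurer: $1,986 − $397.20 = $1,588.80.

$1,588.80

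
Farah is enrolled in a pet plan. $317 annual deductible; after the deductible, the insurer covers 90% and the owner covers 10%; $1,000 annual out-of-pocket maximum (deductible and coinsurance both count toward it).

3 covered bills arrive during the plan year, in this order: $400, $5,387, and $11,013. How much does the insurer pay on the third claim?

$10,877

#1 ($400): $317 finishes the deductible; $83 goes to coinsurance; 10% of $83 = $8.30. Owner owes $325.30 (running OOP $325.30). Plan pays $400 − $325.30 = $74.70.
#2 ($5,387): deductible met; 10% of $5,387 = $538.70. Owner pays $538.70; OOP now $864. Plan pays $5,387 − $538.70 = $4,848.30.
#3 ($11,013): deductible met; 10% of $11,013 = $1,101.30. OOP would hit $1,965.30 > $1,000, so the cap limits the owner to $1,000 − $864 = $136. Insurer: $11,013 − $136 = $10,877.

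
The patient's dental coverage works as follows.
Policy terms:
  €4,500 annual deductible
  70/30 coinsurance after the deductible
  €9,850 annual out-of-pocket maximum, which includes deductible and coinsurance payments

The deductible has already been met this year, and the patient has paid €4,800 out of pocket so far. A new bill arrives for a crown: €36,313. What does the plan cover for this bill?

€31,263

The deductible is already satisfied, so the full bill goes to coinsurance.
Patient's 30% share of €36,313 is €10,893.90.
That would bring total out-of-pocket to €15,693.90, past the €9,850 cap. The patient is capped at €9,850 − €4,800 = €5,050 on this claim.
Insurer pays the balance: €36,313 − €5,050 = €31,263.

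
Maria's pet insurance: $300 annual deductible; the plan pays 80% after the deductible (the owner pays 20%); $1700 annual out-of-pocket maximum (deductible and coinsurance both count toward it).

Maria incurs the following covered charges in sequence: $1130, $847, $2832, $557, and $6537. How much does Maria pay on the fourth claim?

#1 ($1130): $300 finishes the deductible; $830 goes to coinsurance; coinsurance $830 × 20% = $166. Owner pays $466; OOP now $466.
#2 ($847): deductible met; 20% of $847 = $169.40. Cost to owner: $169.40. OOP to date $635.40.
#3 ($2832): deductible met; 20% of $2832 = $566.40. Owner owes $566.40 (running OOP $1201.80).
#4 ($557): 20% coinsurance on $557 = $111.40. Cost to owner: $111.40. OOP to date $1313.20.

$111.40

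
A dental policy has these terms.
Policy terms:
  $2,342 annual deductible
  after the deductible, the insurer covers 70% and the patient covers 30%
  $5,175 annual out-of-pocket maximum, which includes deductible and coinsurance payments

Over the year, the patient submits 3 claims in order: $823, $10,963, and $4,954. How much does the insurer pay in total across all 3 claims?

Claim 1 ($823): all of it applies to the deductible. Patient pays $823; OOP now $823. Plan pays $823 − $823 = $0.
Claim 2 ($10,963): $1,519 to deductible, leaving $9,444; 30% of $9,444 = $2,833.20. Deductible plus coinsurance: $1,519 + $2,833.20 = $4,352.20. That would push OOP to $5,175.20, over the $5,175 cap, so patient pays $5,175 − $823 = $4,352. Plan pays $10,963 − $4,352 = $6,611.
Claim 3 ($4,954): 30% coinsurance on $4,954 = $1,486.20. OOP would hit $6,661.20 > $5,175, so the cap limits the patient to $5,175 − $5,175 = $0. Insurer: $4,954 − $0 = $4,954.
Insurer total: $0 + $6,611 + $4,954 = $11,565.

$11,565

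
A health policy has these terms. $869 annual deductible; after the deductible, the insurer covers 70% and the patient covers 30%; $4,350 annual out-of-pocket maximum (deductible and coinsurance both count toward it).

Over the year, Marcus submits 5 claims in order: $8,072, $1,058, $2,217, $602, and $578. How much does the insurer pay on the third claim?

$1,551.90

Claim 1 — $8,072: $869 to deductible, leaving $7,203; 30% of $7,203 = $2,160.90. Cost to patient: $3,029.90. OOP to date $3,029.90. Plan pays $8,072 − $3,029.90 = $5,042.10.
Claim 2 — $1,058: deductible met; 30% of $1,058 = $317.40. Patient pays $317.40; OOP now $3,347.30. Insurer: $1,058 − $317.40 = $740.60.
Claim 3 — $2,217: 30% coinsurance on $2,217 = $665.10. Cost to patient: $665.10. OOP to date $4,012.40. Plan pays $2,217 − $665.10 = $1,551.90.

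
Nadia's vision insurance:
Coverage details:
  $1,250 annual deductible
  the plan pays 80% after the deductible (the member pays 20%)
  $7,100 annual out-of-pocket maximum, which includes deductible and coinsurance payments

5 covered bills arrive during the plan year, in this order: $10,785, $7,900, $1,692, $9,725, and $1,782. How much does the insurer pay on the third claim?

#1 ($10,785): deductible takes $1,250, $9,535 remains; coinsurance $9,535 × 20% = $1,907. Member pays $3,157; OOP now $3,157. Plan pays $10,785 − $3,157 = $7,628.
#2 ($7,900): deductible met; 20% of $7,900 = $1,580. Member owes $1,580 (running OOP $4,737). Plan pays $7,900 − $1,580 = $6,320.
#3 ($1,692): 20% coinsurance on $1,692 = $338.40. Cost to member: $338.40. OOP to date $5,075.40. Plan pays $1,692 − $338.40 = $1,353.60.

$1,353.60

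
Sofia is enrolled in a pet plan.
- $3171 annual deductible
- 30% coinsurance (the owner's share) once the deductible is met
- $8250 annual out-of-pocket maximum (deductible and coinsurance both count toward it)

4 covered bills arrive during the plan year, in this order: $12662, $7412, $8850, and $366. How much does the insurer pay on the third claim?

Bill 1, $12662: $3171 finishes the deductible; $9491 goes to coinsurance; 30% of $9491 = $2847.30. Cost to owner: $6018.30. OOP to date $6018.30. Insurer: $12662 − $6018.30 = $6643.70.
Bill 2, $7412: deductible met; 30% of $7412 = $2223.60. Owner owes $2223.60 (running OOP $8241.90). Plan pays $7412 − $2223.60 = $5188.40.
Bill 3, $8850: deductible met; 30% of $8850 = $2655. OOP would hit $10896.90 > $8250, so the cap limits the owner to $8250 − $8241.90 = $8.10. Plan pays $8850 − $8.10 = $8841.90.

$8841.90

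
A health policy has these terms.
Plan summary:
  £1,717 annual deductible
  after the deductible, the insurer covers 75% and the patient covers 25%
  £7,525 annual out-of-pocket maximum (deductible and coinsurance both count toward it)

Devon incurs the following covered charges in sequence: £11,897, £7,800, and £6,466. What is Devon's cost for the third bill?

Bill 1, £11,897: £1,717 finishes the deductible; £10,180 goes to coinsurance; 25% of £10,180 = £2,545. Patient owes £4,262 (running OOP £4,262).
Bill 2, £7,800: deductible already satisfied, so patient's share is 25% × £7,800 = £1,950. Cost to patient: £1,950. OOP to date £6,212.
Bill 3, £6,466: 25% coinsurance on £6,466 = £1,616.50. OOP would hit £7,828.50 > £7,525, so the cap limits the patient to £7,525 − £6,212 = £1,313.

£1,313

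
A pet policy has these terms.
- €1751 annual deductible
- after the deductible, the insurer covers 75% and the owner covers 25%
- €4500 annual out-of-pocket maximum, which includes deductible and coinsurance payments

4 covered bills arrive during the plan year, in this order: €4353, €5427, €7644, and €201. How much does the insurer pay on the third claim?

Claim 1 (€4353): €1751 to deductible, leaving €2602; owner's 25% is €650.50. Owner pays €2401.50; OOP now €2401.50. Plan pays €4353 − €2401.50 = €1951.50.
Claim 2 (€5427): deductible met; 25% of €5427 = €1356.75. Owner owes €1356.75 (running OOP €3758.25). Plan pays €5427 − €1356.75 = €4070.25.
Claim 3 (€7644): 25% coinsurance on €7644 = €1911. Adding that to €3758.25 gives €5669.25, past the €4500 cap; owner pays only €4500 − €3758.25 = €741.75. Plan pays €7644 − €741.75 = €6902.25.

€6902.25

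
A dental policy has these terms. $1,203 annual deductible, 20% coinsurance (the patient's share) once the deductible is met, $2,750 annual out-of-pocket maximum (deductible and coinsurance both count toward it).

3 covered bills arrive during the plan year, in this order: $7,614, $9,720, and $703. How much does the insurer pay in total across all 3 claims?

$15,287

Claim 1 — $7,614: $1,203 to deductible, leaving $6,411; 20% of $6,411 = $1,282.20. Patient pays $2,485.20; OOP now $2,485.20. Insurer: $7,614 − $2,485.20 = $5,128.80.
Claim 2 — $9,720: deductible already satisfied, so patient's share is 20% × $9,720 = $1,944. That would push OOP to $4,429.20, over the $2,750 cap, so patient pays $2,750 − $2,485.20 = $264.80. Plan pays $9,720 − $264.80 = $9,455.20.
Claim 3 — $703: deductible already satisfied, so patient's share is 20% × $703 = $140.60. Adding that to $2,750 gives $2,890.60, past the $2,750 cap; patient pays only $2,750 − $2,750 = $0. Plan pays $703 − $0 = $703.
Insurer total = bills − patient's total = $18,037 − $2,750 = $15,287.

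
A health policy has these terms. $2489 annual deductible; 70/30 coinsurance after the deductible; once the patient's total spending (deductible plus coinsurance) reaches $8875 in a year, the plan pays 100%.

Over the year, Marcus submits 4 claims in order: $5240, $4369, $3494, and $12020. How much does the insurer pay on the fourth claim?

Claim 1 — $5240: $2489 to deductible, leaving $2751; coinsurance $2751 × 30% = $825.30. Patient pays $3314.30; OOP now $3314.30. Plan pays $5240 − $3314.30 = $1925.70.
Claim 2 — $4369: 30% coinsurance on $4369 = $1310.70. Patient owes $1310.70 (running OOP $4625). Insurer: $4369 − $1310.70 = $3058.30.
Claim 3 — $3494: 30% coinsurance on $3494 = $1048.20. Cost to patient: $1048.20. OOP to date $5673.20. Insurer: $3494 − $1048.20 = $2445.80.
Claim 4 — $12020: deductible already satisfied, so patient's share is 30% × $12020 = $3606. That would push OOP to $9279.20, over the $8875 cap, so patient pays $8875 − $5673.20 = $3201.80. Insurer: $12020 − $3201.80 = $8818.20.

$8818.20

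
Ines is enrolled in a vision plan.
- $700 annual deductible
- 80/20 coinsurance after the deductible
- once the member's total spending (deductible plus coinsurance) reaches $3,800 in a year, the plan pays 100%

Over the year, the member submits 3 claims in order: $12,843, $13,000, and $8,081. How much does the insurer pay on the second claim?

Claim 1 — $12,843: $700 finishes the deductible; $12,143 goes to coinsurance; 20% of $12,143 = $2,428.60. Member pays $3,128.60; OOP now $3,128.60. Insurer: $12,843 − $3,128.60 = $9,714.40.
Claim 2 — $13,000: deductible met; 20% of $13,000 = $2,600. Adding that to $3,128.60 gives $5,728.60, past the $3,800 cap; member pays only $3,800 − $3,128.60 = $671.40. Insurer: $13,000 − $671.40 = $12,328.60.

$12,328.60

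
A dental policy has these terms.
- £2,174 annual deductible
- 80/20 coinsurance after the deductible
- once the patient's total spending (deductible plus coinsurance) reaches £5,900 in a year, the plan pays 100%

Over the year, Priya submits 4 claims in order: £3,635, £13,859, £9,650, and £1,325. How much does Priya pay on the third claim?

£662

Claim 1 (£3,635): £2,174 to deductible, leaving £1,461; 20% of £1,461 = £292.20. Patient pays £2,466.20; OOP now £2,466.20.
Claim 2 (£13,859): 20% coinsurance on £13,859 = £2,771.80. Patient pays £2,771.80; OOP now £5,238.
Claim 3 (£9,650): 20% coinsurance on £9,650 = £1,930. Adding that to £5,238 gives £7,168, past the £5,900 cap; patient pays only £5,900 − £5,238 = £662.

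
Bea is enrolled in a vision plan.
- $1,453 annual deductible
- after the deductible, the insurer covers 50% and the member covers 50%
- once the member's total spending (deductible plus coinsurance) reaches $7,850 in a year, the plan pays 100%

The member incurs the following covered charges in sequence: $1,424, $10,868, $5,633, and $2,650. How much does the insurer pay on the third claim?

Claim 1 — $1,424: entire amount goes to the deductible. Cost to member: $1,424. OOP to date $1,424. Insurer: $1,424 − $1,424 = $0.
Claim 2 — $10,868: $29 to deductible, leaving $10,839; 50% of $10,839 = $5,419.50. Cost to member: $5,448.50. OOP to date $6,872.50. Insurer: $10,868 − $5,448.50 = $5,419.50.
Claim 3 — $5,633: deductible met; 50% of $5,633 = $2,816.50. That would push OOP to $9,689, over the $7,850 cap, so member pays $7,850 − $6,872.50 = $977.50. Plan pays $5,633 − $977.50 = $4,655.50.

$4,655.50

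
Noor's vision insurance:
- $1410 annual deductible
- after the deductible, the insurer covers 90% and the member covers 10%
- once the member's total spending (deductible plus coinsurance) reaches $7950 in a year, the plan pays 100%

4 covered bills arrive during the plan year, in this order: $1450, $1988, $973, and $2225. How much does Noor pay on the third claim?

Claim 1 ($1450): $1410 to deductible, leaving $40; coinsurance $40 × 10% = $4. Cost to member: $1414. OOP to date $1414.
Claim 2 ($1988): 10% coinsurance on $1988 = $198.80. Member owes $198.80 (running OOP $1612.80).
Claim 3 ($973): 10% coinsurance on $973 = $97.30. Member owes $97.30 (running OOP $1710.10).

$97.30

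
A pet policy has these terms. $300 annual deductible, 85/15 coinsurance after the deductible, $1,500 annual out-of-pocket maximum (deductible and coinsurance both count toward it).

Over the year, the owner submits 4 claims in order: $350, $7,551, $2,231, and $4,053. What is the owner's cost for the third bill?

$59.85

Bill 1, $350: $300 to deductible, leaving $50; owner's 15% is $7.50. Owner pays $307.50; OOP now $307.50.
Bill 2, $7,551: 15% coinsurance on $7,551 = $1,132.65. Owner pays $1,132.65; OOP now $1,440.15.
Bill 3, $2,231: 15% coinsurance on $2,231 = $334.65. OOP would hit $1,774.80 > $1,500, so the cap limits the owner to $1,500 − $1,440.15 = $59.85.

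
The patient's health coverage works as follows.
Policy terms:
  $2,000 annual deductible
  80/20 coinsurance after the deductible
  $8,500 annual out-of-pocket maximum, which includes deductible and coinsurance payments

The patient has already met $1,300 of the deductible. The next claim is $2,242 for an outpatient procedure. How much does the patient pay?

$1,008.40

$1,300 of the $2,000 deductible is already met, leaving $700.
After the $700 deductible portion, $2,242 − $700 = $1,542 is subject to coinsurance.
Coinsurance: $1,542 × 20% = $308.40.
So the patient owes $700 + $308.40 = $1,008.40 before any cap.
Year-to-date out-of-pocket becomes $1,300 + $1,008.40 = $2,308.40, still under the $8,500 maximum, so no cap applies.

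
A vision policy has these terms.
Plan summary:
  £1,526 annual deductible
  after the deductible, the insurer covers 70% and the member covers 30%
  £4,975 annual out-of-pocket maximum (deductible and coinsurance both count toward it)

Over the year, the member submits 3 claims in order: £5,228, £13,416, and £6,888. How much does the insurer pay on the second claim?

£11,077.60

#1 (£5,228): £1,526 finishes the deductible; £3,702 goes to coinsurance; coinsurance £3,702 × 30% = £1,110.60. Cost to member: £2,636.60. OOP to date £2,636.60. Plan pays £5,228 − £2,636.60 = £2,591.40.
#2 (£13,416): deductible met; 30% of £13,416 = £4,024.80. OOP would hit £6,661.40 > £4,975, so the cap limits the member to £4,975 − £2,636.60 = £2,338.40. Insurer: £13,416 − £2,338.40 = £11,077.60.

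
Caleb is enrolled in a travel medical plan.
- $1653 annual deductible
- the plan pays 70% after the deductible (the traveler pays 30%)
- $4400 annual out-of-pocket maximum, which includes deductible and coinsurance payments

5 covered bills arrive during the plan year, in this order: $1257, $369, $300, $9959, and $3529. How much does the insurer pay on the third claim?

$191.10

Bill 1, $1257: entire amount goes to the deductible. Traveler pays $1257; OOP now $1257. Insurer: $1257 − $1257 = $0.
Bill 2, $369: entire amount goes to the deductible. Traveler pays $369; OOP now $1626. Plan pays $369 − $369 = $0.
Bill 3, $300: $27 to deductible, leaving $273; coinsurance $273 × 30% = $81.90. Traveler pays $108.90; OOP now $1734.90. Plan pays $300 − $108.90 = $191.10.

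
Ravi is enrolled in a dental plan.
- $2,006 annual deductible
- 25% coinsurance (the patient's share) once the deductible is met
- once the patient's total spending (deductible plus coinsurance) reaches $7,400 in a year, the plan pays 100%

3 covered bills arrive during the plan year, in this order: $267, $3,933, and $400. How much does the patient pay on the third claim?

Bill 1, $267: fully absorbed by the deductible. Cost to patient: $267. OOP to date $267.
Bill 2, $3,933: $1,739 to deductible, leaving $2,194; patient's 25% is $548.50. Cost to patient: $2,287.50. OOP to date $2,554.50.
Bill 3, $400: 25% coinsurance on $400 = $100. Patient pays $100; OOP now $2,654.50.

$100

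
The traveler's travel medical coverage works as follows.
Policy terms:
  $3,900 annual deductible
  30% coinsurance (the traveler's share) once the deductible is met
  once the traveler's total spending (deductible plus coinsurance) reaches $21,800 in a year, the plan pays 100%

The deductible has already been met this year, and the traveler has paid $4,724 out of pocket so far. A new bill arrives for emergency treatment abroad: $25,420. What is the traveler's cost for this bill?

$7,626

The deductible is already satisfied, so the full bill goes to coinsurance.
Coinsurance: $25,420 × 30% = $7,626.
Year-to-date out-of-pocket becomes $4,724 + $7,626 = $12,350, still under the $21,800 maximum, so no cap applies.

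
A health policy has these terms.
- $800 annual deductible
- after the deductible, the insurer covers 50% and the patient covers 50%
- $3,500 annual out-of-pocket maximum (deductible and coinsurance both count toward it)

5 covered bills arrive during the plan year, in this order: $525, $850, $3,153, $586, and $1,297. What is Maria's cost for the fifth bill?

Claim 1 — $525: fully absorbed by the deductible. Patient owes $525 (running OOP $525).
Claim 2 — $850: $275 to deductible, leaving $575; 50% of $575 = $287.50. Patient owes $562.50 (running OOP $1,087.50).
Claim 3 — $3,153: 50% coinsurance on $3,153 = $1,576.50. Patient owes $1,576.50 (running OOP $2,664).
Claim 4 — $586: 50% coinsurance on $586 = $293. Patient pays $293; OOP now $2,957.
Claim 5 — $1,297: deductible met; 50% of $1,297 = $648.50. That would push OOP to $3,605.50, over the $3,500 cap, so patient pays $3,500 − $2,957 = $543.

$543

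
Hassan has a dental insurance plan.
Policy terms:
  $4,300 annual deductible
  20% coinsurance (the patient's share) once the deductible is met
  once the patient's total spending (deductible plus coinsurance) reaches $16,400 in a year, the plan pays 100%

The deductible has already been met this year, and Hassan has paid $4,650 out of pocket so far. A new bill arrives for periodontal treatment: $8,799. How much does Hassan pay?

$1,759.80

With the deductible met, the entire $8,799 is subject to coinsurance.
Coinsurance: $8,799 × 20% = $1,759.80.
Total out-of-pocket so far would be $4,650 + $1,759.80 = $6,409.80, below the $16,400 cap — no reduction.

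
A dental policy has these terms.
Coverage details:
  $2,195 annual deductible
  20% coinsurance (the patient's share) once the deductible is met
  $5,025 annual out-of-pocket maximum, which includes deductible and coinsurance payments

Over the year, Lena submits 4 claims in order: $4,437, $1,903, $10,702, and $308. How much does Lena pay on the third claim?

$2,001

Bill 1, $4,437: $2,195 finishes the deductible; $2,242 goes to coinsurance; coinsurance $2,242 × 20% = $448.40. Cost to patient: $2,643.40. OOP to date $2,643.40.
Bill 2, $1,903: deductible already satisfied, so patient's share is 20% × $1,903 = $380.60. Patient owes $380.60 (running OOP $3,024).
Bill 3, $10,702: deductible met; 20% of $10,702 = $2,140.40. OOP would hit $5,164.40 > $5,025, so the cap limits the patient to $5,025 − $3,024 = $2,001.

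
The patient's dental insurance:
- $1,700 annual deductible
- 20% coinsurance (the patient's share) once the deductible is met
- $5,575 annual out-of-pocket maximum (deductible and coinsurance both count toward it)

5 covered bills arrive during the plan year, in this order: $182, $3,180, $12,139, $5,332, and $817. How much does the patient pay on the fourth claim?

$1,066.40

Bill 1, $182: entire amount goes to the deductible. Cost to patient: $182. OOP to date $182.
Bill 2, $3,180: $1,518 to deductible, leaving $1,662; 20% of $1,662 = $332.40. Patient pays $1,850.40; OOP now $2,032.40.
Bill 3, $12,139: deductible already satisfied, so patient's share is 20% × $12,139 = $2,427.80. Cost to patient: $2,427.80. OOP to date $4,460.20.
Bill 4, $5,332: deductible already satisfied, so patient's share is 20% × $5,332 = $1,066.40. Patient owes $1,066.40 (running OOP $5,526.60).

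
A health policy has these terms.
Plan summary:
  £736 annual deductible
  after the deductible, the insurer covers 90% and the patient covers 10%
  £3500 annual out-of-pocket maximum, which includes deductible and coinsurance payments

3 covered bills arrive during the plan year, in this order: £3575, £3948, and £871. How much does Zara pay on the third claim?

£87.10

Bill 1, £3575: £736 to deductible, leaving £2839; coinsurance £2839 × 10% = £283.90. Patient owes £1019.90 (running OOP £1019.90).
Bill 2, £3948: deductible met; 10% of £3948 = £394.80. Patient owes £394.80 (running OOP £1414.70).
Bill 3, £871: deductible already satisfied, so patient's share is 10% × £871 = £87.10. Patient owes £87.10 (running OOP £1501.80).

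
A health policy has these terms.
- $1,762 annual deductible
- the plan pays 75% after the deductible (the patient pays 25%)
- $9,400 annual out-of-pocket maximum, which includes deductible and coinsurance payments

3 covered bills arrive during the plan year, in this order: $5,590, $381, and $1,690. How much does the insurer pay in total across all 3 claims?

$4,424.25

Claim 1 ($5,590): $1,762 to deductible, leaving $3,828; 25% of $3,828 = $957. Cost to patient: $2,719. OOP to date $2,719. Plan pays $5,590 − $2,719 = $2,871.
Claim 2 ($381): 25% coinsurance on $381 = $95.25. Patient owes $95.25 (running OOP $2,814.25). Plan pays $381 − $95.25 = $285.75.
Claim 3 ($1,690): deductible met; 25% of $1,690 = $422.50. Cost to patient: $422.50. OOP to date $3,236.75. Insurer: $1,690 − $422.50 = $1,267.50.
Insurer total: $2,871 + $285.75 + $1,267.50 = $4,424.25.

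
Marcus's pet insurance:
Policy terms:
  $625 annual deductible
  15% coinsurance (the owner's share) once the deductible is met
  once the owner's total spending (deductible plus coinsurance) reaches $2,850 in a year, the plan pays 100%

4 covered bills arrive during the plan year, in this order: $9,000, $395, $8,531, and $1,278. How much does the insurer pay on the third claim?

$7,621.50

Claim 1 — $9,000: $625 finishes the deductible; $8,375 goes to coinsurance; owner's 15% is $1,256.25. Cost to owner: $1,881.25. OOP to date $1,881.25. Insurer: $9,000 − $1,881.25 = $7,118.75.
Claim 2 — $395: 15% coinsurance on $395 = $59.25. Owner pays $59.25; OOP now $1,940.50. Plan pays $395 − $59.25 = $335.75.
Claim 3 — $8,531: deductible met; 15% of $8,531 = $1,279.65. Adding that to $1,940.50 gives $3,220.15, past the $2,850 cap; owner pays only $2,850 − $1,940.50 = $909.50. Plan pays $8,531 − $909.50 = $7,621.50.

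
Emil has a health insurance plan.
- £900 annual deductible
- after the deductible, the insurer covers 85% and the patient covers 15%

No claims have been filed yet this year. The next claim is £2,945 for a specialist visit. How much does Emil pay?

£1,206.75

The full £900 deductible is still open; £900 of this bill applies to it.
The remaining £2,045 (= £2,945 − £900) moves to coinsurance.
Coinsurance: £2,045 × 15% = £306.75.
So the patient owes £900 + £306.75 = £1,206.75.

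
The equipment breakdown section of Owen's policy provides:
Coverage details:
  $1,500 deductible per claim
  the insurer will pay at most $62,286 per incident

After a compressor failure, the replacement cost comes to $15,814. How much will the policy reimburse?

$14,314

Less the $1,500 deductible: $15,814 − $1,500 = $14,314.
$14,314 is within the $62,286 limit, so the insurer pays $14,314.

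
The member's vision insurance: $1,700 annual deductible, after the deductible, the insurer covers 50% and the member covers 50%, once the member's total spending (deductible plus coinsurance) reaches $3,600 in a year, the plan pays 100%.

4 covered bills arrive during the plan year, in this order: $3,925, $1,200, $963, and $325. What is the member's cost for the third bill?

$187.50

Claim 1 — $3,925: deductible takes $1,700, $2,225 remains; coinsurance $2,225 × 50% = $1,112.50. Cost to member: $2,812.50. OOP to date $2,812.50.
Claim 2 — $1,200: 50% coinsurance on $1,200 = $600. Cost to member: $600. OOP to date $3,412.50.
Claim 3 — $963: deductible already satisfied, so member's share is 50% × $963 = $481.50. OOP would hit $3,894 > $3,600, so the cap limits the member to $3,600 − $3,412.50 = $187.50.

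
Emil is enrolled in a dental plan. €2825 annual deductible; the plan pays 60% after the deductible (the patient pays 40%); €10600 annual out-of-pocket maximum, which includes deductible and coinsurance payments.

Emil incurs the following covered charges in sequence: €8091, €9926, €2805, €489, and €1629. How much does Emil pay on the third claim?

Claim 1 — €8091: €2825 to deductible, leaving €5266; coinsurance €5266 × 40% = €2106.40. Patient pays €4931.40; OOP now €4931.40.
Claim 2 — €9926: deductible already satisfied, so patient's share is 40% × €9926 = €3970.40. Patient owes €3970.40 (running OOP €8901.80).
Claim 3 — €2805: 40% coinsurance on €2805 = €1122. Cost to patient: €1122. OOP to date €10023.80.

€1122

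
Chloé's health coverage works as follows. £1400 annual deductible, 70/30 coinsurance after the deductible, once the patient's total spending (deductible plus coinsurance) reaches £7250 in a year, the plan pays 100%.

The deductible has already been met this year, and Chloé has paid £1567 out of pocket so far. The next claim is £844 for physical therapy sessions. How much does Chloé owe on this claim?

£253.20

With the deductible met, the entire £844 is subject to coinsurance.
Patient's 30% share of £844 is £253.20.
Year-to-date out-of-pocket becomes £1567 + £253.20 = £1820.20, still under the £7250 maximum, so no cap applies.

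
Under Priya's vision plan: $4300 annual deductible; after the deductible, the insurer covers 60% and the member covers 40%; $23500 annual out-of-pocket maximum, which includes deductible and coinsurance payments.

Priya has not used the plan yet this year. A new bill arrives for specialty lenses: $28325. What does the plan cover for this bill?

The full $4300 deductible is still open; $4300 of this bill applies to it.
That leaves $28325 − $4300 = $24025 for coinsurance.
Coinsurance: $24025 × 40% = $9610.
That puts the member's cost at $4300 + $9610 = $13910 before any cap.
Cumulative spending $0 + $13910 = $13910 stays under the $23500 maximum.
Insurer pays the balance: $28325 − $13910 = $14415.

$14415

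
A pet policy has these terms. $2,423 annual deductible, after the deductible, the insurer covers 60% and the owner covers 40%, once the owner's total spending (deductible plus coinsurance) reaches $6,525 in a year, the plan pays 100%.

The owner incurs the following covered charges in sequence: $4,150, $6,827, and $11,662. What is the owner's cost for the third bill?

$680.40

Claim 1 — $4,150: $2,423 to deductible, leaving $1,727; 40% of $1,727 = $690.80. Owner owes $3,113.80 (running OOP $3,113.80).
Claim 2 — $6,827: deductible met; 40% of $6,827 = $2,730.80. Owner owes $2,730.80 (running OOP $5,844.60).
Claim 3 — $11,662: deductible already satisfied, so owner's share is 40% × $11,662 = $4,664.80. OOP would hit $10,509.40 > $6,525, so the cap limits the owner to $6,525 − $5,844.60 = $680.40.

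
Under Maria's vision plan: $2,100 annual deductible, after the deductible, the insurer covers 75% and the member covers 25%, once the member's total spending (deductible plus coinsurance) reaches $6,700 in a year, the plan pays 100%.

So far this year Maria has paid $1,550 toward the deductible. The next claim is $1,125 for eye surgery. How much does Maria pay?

$693.75

Remaining deductible: $2,100 − $1,550 = $550.
After the $550 deductible portion, $1,125 − $550 = $575 is subject to coinsurance.
Member's 25% share of $575 is $143.75.
So the member owes $550 + $143.75 = $693.75 before any cap.
Year-to-date out-of-pocket becomes $1,550 + $693.75 = $2,243.75, still under the $6,700 maximum, so no cap applies.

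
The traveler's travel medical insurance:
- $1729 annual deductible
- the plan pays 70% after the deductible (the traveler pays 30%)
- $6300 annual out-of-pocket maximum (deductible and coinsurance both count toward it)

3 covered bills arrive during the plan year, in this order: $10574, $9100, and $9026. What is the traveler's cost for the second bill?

Claim 1 ($10574): $1729 to deductible, leaving $8845; coinsurance $8845 × 30% = $2653.50. Cost to traveler: $4382.50. OOP to date $4382.50.
Claim 2 ($9100): deductible already satisfied, so traveler's share is 30% × $9100 = $2730. Adding that to $4382.50 gives $7112.50, past the $6300 cap; traveler pays only $6300 − $4382.50 = $1917.50.

$1917.50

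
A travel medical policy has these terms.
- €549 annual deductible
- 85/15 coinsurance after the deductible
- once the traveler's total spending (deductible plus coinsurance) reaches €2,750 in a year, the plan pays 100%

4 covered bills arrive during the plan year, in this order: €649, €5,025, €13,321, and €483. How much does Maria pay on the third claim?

Claim 1 — €649: deductible takes €549, €100 remains; 15% of €100 = €15. Traveler owes €564 (running OOP €564).
Claim 2 — €5,025: deductible already satisfied, so traveler's share is 15% × €5,025 = €753.75. Traveler pays €753.75; OOP now €1,317.75.
Claim 3 — €13,321: deductible met; 15% of €13,321 = €1,998.15. OOP would hit €3,315.90 > €2,750, so the cap limits the traveler to €2,750 − €1,317.75 = €1,432.25.

€1,432.25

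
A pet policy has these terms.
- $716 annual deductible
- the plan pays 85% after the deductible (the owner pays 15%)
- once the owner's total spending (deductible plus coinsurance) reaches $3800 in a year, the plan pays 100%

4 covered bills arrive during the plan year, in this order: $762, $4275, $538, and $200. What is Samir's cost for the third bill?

$80.70

Bill 1, $762: $716 to deductible, leaving $46; 15% of $46 = $6.90. Cost to owner: $722.90. OOP to date $722.90.
Bill 2, $4275: deductible already satisfied, so owner's share is 15% × $4275 = $641.25. Owner owes $641.25 (running OOP $1364.15).
Bill 3, $538: deductible met; 15% of $538 = $80.70. Owner pays $80.70; OOP now $1444.85.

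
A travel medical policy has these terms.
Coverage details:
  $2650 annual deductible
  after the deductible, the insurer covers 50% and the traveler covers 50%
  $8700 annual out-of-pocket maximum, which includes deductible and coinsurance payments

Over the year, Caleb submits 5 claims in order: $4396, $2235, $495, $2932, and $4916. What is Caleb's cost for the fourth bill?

Claim 1 — $4396: $2650 to deductible, leaving $1746; coinsurance $1746 × 50% = $873. Cost to traveler: $3523. OOP to date $3523.
Claim 2 — $2235: deductible met; 50% of $2235 = $1117.50. Cost to traveler: $1117.50. OOP to date $4640.50.
Claim 3 — $495: deductible already satisfied, so traveler's share is 50% × $495 = $247.50. Cost to traveler: $247.50. OOP to date $4888.
Claim 4 — $2932: deductible already satisfied, so traveler's share is 50% × $2932 = $1466. Traveler pays $1466; OOP now $6354.

$1466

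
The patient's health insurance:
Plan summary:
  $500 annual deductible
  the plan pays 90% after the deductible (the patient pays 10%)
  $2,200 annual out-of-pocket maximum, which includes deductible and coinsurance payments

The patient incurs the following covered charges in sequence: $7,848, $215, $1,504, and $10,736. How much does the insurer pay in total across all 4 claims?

Claim 1 — $7,848: deductible takes $500, $7,348 remains; patient's 10% is $734.80. Patient owes $1,234.80 (running OOP $1,234.80). Insurer: $7,848 − $1,234.80 = $6,613.20.
Claim 2 — $215: deductible met; 10% of $215 = $21.50. Patient pays $21.50; OOP now $1,256.30. Insurer: $215 − $21.50 = $193.50.
Claim 3 — $1,504: deductible met; 10% of $1,504 = $150.40. Patient pays $150.40; OOP now $1,406.70. Insurer: $1,504 − $150.40 = $1,353.60.
Claim 4 — $10,736: deductible met; 10% of $10,736 = $1,073.60. Adding that to $1,406.70 gives $2,480.30, past the $2,200 cap; patient pays only $2,200 − $1,406.70 = $793.30. Insurer: $10,736 − $793.30 = $9,942.70.
Insurer total = bills − patient's total = $20,303 − $2,200 = $18,103.

$18,103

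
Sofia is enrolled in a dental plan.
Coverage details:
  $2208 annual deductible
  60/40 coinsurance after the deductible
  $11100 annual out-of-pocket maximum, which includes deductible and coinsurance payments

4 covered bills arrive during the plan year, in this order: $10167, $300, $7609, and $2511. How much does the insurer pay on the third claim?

Bill 1, $10167: $2208 to deductible, leaving $7959; 40% of $7959 = $3183.60. Patient owes $5391.60 (running OOP $5391.60). Insurer: $10167 − $5391.60 = $4775.40.
Bill 2, $300: 40% coinsurance on $300 = $120. Patient pays $120; OOP now $5511.60. Plan pays $300 − $120 = $180.
Bill 3, $7609: 40% coinsurance on $7609 = $3043.60. Patient owes $3043.60 (running OOP $8555.20). Plan pays $7609 − $3043.60 = $4565.40.

$4565.40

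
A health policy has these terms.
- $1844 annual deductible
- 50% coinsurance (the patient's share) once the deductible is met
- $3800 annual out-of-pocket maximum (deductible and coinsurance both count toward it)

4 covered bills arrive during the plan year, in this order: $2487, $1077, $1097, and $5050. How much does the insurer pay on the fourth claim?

$4502.50

Claim 1 — $2487: $1844 finishes the deductible; $643 goes to coinsurance; coinsurance $643 × 50% = $321.50. Cost to patient: $2165.50. OOP to date $2165.50. Plan pays $2487 − $2165.50 = $321.50.
Claim 2 — $1077: 50% coinsurance on $1077 = $538.50. Patient pays $538.50; OOP now $2704. Insurer: $1077 − $538.50 = $538.50.
Claim 3 — $1097: deductible already satisfied, so patient's share is 50% × $1097 = $548.50. Patient pays $548.50; OOP now $3252.50. Insurer: $1097 − $548.50 = $548.50.
Claim 4 — $5050: deductible met; 50% of $5050 = $2525. Adding that to $3252.50 gives $5777.50, past the $3800 cap; patient pays only $3800 − $3252.50 = $547.50. Plan pays $5050 − $547.50 = $4502.50.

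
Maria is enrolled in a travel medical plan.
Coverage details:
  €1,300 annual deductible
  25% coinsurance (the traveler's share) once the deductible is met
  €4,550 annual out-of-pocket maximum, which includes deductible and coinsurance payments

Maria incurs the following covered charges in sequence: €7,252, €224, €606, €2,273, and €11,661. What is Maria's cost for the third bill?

#1 (€7,252): deductible takes €1,300, €5,952 remains; traveler's 25% is €1,488. Traveler pays €2,788; OOP now €2,788.
#2 (€224): 25% coinsurance on €224 = €56. Cost to traveler: €56. OOP to date €2,844.
#3 (€606): deductible met; 25% of €606 = €151.50. Traveler owes €151.50 (running OOP €2,995.50).

€151.50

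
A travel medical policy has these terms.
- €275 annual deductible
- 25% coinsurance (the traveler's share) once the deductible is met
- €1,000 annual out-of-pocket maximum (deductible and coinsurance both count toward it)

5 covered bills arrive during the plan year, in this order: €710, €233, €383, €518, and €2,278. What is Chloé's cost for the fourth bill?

€129.50

#1 (€710): €275 finishes the deductible; €435 goes to coinsurance; traveler's 25% is €108.75. Cost to traveler: €383.75. OOP to date €383.75.
#2 (€233): deductible already satisfied, so traveler's share is 25% × €233 = €58.25. Traveler owes €58.25 (running OOP €442).
#3 (€383): 25% coinsurance on €383 = €95.75. Traveler owes €95.75 (running OOP €537.75).
#4 (€518): deductible met; 25% of €518 = €129.50. Traveler owes €129.50 (running OOP €667.25).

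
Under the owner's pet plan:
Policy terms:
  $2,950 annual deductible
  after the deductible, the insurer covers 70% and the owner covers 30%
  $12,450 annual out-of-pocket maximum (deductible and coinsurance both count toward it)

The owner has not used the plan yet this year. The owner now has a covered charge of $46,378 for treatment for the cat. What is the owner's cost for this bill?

$12,450

The full $2,950 deductible is still open; $2,950 of this bill applies to it.
The remaining $43,428 (= $46,378 − $2,950) moves to coinsurance.
Coinsurance: $43,428 × 30% = $13,028.40.
Owner responsibility before any cap: $2,950 + $13,028.40 = $15,978.40.
Year-to-date out-of-pocket would reach $0 + $15,978.40 = $15,978.40, above the $12,450 maximum, so the owner pays only $12,450 − $0 = $12,450.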